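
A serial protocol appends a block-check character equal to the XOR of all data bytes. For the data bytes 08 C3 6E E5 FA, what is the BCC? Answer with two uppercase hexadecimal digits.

BA

XOR the bytes together:
  start with 0x08
  0x08 ⊕ 0xC3 = 0xCB
  0xCB ⊕ 0x6E = 0xA5
  0xA5 ⊕ 0xE5 = 0x40
  0x40 ⊕ 0xFA = 0xBA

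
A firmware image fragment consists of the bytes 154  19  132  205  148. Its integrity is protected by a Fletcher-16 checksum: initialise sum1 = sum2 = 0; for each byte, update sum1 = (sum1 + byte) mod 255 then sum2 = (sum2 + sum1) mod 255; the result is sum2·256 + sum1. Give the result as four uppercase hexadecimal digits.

Running sums (mod 255):
  after byte 0 (154): sum1=154, sum2=154
  after byte 1 (19): sum1=173, sum2=72
  after byte 2 (132): sum1=50, sum2=122
  after byte 3 (205): sum1=0, sum2=122
  after byte 4 (148): sum1=148, sum2=15
Checksum = sum2·256 + sum1 = 15·256 + 148 = 3988 = 0x0F94.

0F94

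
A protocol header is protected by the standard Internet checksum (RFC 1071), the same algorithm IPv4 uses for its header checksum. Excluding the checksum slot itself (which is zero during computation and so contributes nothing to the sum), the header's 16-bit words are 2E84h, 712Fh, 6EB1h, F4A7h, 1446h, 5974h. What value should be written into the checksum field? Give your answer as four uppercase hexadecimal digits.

One's-complement addition (fold any carry out of bit 15 back into bit 0):
  0x2E84 + 0x712F = 0x09FB3
  0x9FB3 + 0x6EB1 = 0x10E64 → wrap carry → 0x0E65
  0x0E65 + 0xF4A7 = 0x1030C → wrap carry → 0x030D
  0x030D + 0x1446 = 0x01753
  0x1753 + 0x5974 = 0x070C7
One's-complement sum = 0x70C7.
Checksum = ~0x70C7 & 0xFFFF = 0x8F38.

8F38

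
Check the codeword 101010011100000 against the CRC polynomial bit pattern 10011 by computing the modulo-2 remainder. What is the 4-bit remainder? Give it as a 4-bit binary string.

Modulo-2 division of 101010011100000 by 10011:
  pos 0: 10101 XOR 10011 = 00110
  pos 2: 11000 XOR 10011 = 01011
  pos 3: 10111 XOR 10011 = 00100
  pos 5: 10011 XOR 10011 = 00000
Remainder = 0000 (zero — the frame passes the CRC check).

0000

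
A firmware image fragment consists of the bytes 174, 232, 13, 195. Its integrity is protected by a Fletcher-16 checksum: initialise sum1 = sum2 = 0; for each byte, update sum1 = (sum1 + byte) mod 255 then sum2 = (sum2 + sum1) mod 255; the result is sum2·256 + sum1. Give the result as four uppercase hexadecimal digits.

Running sums (mod 255):
  after byte 0 (174): sum1=174, sum2=174
  after byte 1 (232): sum1=151, sum2=70
  after byte 2 (13): sum1=164, sum2=234
  after byte 3 (195): sum1=104, sum2=83
Checksum = sum2·256 + sum1 = 83·256 + 104 = 21352 = 0x5368.

5368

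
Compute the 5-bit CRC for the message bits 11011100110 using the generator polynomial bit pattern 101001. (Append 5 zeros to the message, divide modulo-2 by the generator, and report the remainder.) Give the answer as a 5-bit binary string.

11000

Append 5 zeros: 1101110011000000. Divide by 101001 (XOR where the leading bit is 1):
  pos 0: 110111 XOR 101001 = 011110
  pos 1: 111100 XOR 101001 = 010101
  pos 2: 101010 XOR 101001 = 000011
  pos 6: 111100 XOR 101001 = 010101
  pos 7: 101010 XOR 101001 = 000011
Remainder (last 5 bits) = 11000. This is the CRC / FCS.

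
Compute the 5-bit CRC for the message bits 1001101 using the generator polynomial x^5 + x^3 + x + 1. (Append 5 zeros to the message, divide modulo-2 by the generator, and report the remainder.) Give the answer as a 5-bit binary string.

Append 5 zeros: 100110100000. Divide by 101011 (XOR where the leading bit is 1):
  pos 0: 100110 XOR 101011 = 001101
  pos 2: 110110 XOR 101011 = 011101
  pos 3: 111010 XOR 101011 = 010001
  pos 4: 100010 XOR 101011 = 001001
  pos 6: 100100 XOR 101011 = 001111
Remainder (last 5 bits) = 01111. This is the CRC / FCS.

01111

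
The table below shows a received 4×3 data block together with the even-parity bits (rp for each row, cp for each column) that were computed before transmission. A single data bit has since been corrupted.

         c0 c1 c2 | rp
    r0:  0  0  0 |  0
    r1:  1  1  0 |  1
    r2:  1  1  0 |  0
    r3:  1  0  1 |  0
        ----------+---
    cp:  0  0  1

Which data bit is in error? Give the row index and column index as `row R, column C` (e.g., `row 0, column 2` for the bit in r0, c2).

row 1, column 0

Recompute each row's even parity and compare to rp:
  r0: data parity 0, sent rp 0 → ok
  r1: data parity 0, sent rp 1 → mismatch
  r2: data parity 0, sent rp 0 → ok
  r3: data parity 0, sent rp 0 → ok
Recompute each column's even parity and compare to cp:
  c0: data parity 1, sent cp 0 → mismatch
  c1: data parity 0, sent cp 0 → ok
  c2: data parity 1, sent cp 1 → ok
Exactly one row (r1) and one column (c0) fail → the flipped bit is at their intersection.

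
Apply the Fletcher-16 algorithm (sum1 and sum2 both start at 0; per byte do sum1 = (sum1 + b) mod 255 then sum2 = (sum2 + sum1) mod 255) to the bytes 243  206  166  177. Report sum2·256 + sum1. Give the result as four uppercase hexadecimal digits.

Running sums (mod 255):
  after byte 0 (243): sum1=243, sum2=243
  after byte 1 (206): sum1=194, sum2=182
  after byte 2 (166): sum1=105, sum2=32
  after byte 3 (177): sum1=27, sum2=59
Checksum = sum2·256 + sum1 = 59·256 + 27 = 15131 = 0x3B1B.

3B1B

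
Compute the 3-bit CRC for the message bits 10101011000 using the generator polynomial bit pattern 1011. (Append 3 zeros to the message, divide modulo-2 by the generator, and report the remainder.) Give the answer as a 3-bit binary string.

011

Append 3 zeros: 10101011000000. Divide by 1011 (XOR where the leading bit is 1):
  pos 0: 1010 XOR 1011 = 0001
  pos 3: 1101 XOR 1011 = 0110
  pos 4: 1101 XOR 1011 = 0110
  pos 5: 1100 XOR 1011 = 0111
  pos 6: 1110 XOR 1011 = 0101
  pos 7: 1010 XOR 1011 = 0001
  pos 10: 1000 XOR 1011 = 0011
Remainder (last 3 bits) = 011. This is the CRC / FCS.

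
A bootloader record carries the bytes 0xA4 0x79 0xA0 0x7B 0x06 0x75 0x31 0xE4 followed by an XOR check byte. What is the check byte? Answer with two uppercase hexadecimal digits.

XOR the bytes together:
  start with 0xA4
  0xA4 ⊕ 0x79 = 0xDD
  0xDD ⊕ 0xA0 = 0x7D
  0x7D ⊕ 0x7B = 0x06
  0x06 ⊕ 0x06 = 0x00
  0x00 ⊕ 0x75 = 0x75
  0x75 ⊕ 0x31 = 0x44
  0x44 ⊕ 0xE4 = 0xA0

A0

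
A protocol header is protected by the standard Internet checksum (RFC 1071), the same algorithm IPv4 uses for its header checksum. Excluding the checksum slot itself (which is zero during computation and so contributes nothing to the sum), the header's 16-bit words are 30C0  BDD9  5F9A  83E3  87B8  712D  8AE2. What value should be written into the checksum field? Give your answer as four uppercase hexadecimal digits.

One's-complement addition (fold any carry out of bit 15 back into bit 0):
  0x30C0 + 0xBDD9 = 0x0EE99
  0xEE99 + 0x5F9A = 0x14E33 → wrap carry → 0x4E34
  0x4E34 + 0x83E3 = 0x0D217
  0xD217 + 0x87B8 = 0x159CF → wrap carry → 0x59D0
  0x59D0 + 0x712D = 0x0CAFD
  0xCAFD + 0x8AE2 = 0x155DF → wrap carry → 0x55E0
One's-complement sum = 0x55E0.
Checksum = ~0x55E0 & 0xFFFF = 0xAA1F.

AA1F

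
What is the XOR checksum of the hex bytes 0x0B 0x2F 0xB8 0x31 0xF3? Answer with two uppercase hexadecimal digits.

5E

XOR the bytes together:
  start with 0x0B
  0x0B ⊕ 0x2F = 0x24
  0x24 ⊕ 0xB8 = 0x9C
  0x9C ⊕ 0x31 = 0xAD
  0xAD ⊕ 0xF3 = 0x5E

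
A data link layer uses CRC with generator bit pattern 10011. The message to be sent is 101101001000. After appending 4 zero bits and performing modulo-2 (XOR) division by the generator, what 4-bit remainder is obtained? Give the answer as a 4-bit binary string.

Append 4 zeros: 1011010010000000. Divide by 10011 (XOR where the leading bit is 1):
  pos 0: 10110 XOR 10011 = 00101
  pos 2: 10110 XOR 10011 = 00101
  pos 4: 10101 XOR 10011 = 00110
  pos 6: 11000 XOR 10011 = 01011
  pos 7: 10110 XOR 10011 = 00101
  pos 9: 10100 XOR 10011 = 00111
  pos 11: 11100 XOR 10011 = 01111
Remainder (last 4 bits) = 1111. This is the CRC / FCS.

1111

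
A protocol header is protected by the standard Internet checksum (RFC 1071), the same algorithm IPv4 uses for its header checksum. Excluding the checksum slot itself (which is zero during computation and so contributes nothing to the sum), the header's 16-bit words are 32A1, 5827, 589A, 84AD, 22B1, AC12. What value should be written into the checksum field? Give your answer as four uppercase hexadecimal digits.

One's-complement addition (fold any carry out of bit 15 back into bit 0):
  0x32A1 + 0x5827 = 0x08AC8
  0x8AC8 + 0x589A = 0x0E362
  0xE362 + 0x84AD = 0x1680F → wrap carry → 0x6810
  0x6810 + 0x22B1 = 0x08AC1
  0x8AC1 + 0xAC12 = 0x136D3 → wrap carry → 0x36D4
One's-complement sum = 0x36D4.
Checksum = ~0x36D4 & 0xFFFF = 0xC92B.

C92B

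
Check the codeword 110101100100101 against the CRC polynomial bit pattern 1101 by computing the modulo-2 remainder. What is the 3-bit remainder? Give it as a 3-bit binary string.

Modulo-2 division of 110101100100101 by 1101:
  pos 0: 1101 XOR 1101 = 0000
  pos 5: 1100 XOR 1101 = 0001
  pos 8: 1100 XOR 1101 = 0001
  pos 11: 1101 XOR 1101 = 0000
Remainder = 000 (zero — the frame passes the CRC check).

000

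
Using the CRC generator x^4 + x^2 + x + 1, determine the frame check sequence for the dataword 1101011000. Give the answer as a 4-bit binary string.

1110

Append 4 zeros: 11010110000000. Divide by 10111 (XOR where the leading bit is 1):
  pos 0: 11010 XOR 10111 = 01101
  pos 1: 11011 XOR 10111 = 01100
  pos 2: 11001 XOR 10111 = 01110
  pos 3: 11100 XOR 10111 = 01011
  pos 4: 10110 XOR 10111 = 00001
  pos 8: 10000 XOR 10111 = 00111
Remainder (last 4 bits) = 1110. This is the CRC / FCS.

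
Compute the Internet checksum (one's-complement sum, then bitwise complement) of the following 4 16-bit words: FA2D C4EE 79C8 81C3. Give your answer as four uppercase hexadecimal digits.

One's-complement addition (fold any carry out of bit 15 back into bit 0):
  0xFA2D + 0xC4EE = 0x1BF1B → wrap carry → 0xBF1C
  0xBF1C + 0x79C8 = 0x138E4 → wrap carry → 0x38E5
  0x38E5 + 0x81C3 = 0x0BAA8
One's-complement sum = 0xBAA8.
Checksum = ~0xBAA8 & 0xFFFF = 0x4557.

4557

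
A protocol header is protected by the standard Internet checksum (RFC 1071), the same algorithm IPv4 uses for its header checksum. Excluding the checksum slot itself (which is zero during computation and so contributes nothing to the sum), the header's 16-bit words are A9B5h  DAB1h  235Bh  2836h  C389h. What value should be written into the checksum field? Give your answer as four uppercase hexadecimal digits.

One's-complement addition (fold any carry out of bit 15 back into bit 0):
  0xA9B5 + 0xDAB1 = 0x18466 → wrap carry → 0x8467
  0x8467 + 0x235B = 0x0A7C2
  0xA7C2 + 0x2836 = 0x0CFF8
  0xCFF8 + 0xC389 = 0x19381 → wrap carry → 0x9382
One's-complement sum = 0x9382.
Checksum = ~0x9382 & 0xFFFF = 0x6C7D.

6C7D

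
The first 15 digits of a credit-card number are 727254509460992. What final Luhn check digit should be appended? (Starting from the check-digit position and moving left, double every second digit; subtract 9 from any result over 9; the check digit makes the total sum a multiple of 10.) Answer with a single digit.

2

Partial digits right→left: 2 9 9 0 6 4 9 0 5 4 5 2 7 2 7
Double every second digit counting from the check-digit position (so the 1st, 3rd, 5th, ... of the partial from the right).
  doubled (with −9 where >9): 4 9 3 9 1 1 5 5 → sum 37
  kept as-is: 9 0 4 0 4 2 2 → sum 21
Total = 37 + 21 = 58.
Check digit = (10 − (58 mod 10)) mod 10 = 2.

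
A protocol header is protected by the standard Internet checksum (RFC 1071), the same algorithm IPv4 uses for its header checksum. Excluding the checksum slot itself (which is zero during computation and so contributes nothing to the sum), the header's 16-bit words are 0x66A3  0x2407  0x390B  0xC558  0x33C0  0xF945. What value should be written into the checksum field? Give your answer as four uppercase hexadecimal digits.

49EB

One's-complement addition (fold any carry out of bit 15 back into bit 0):
  0x66A3 + 0x2407 = 0x08AAA
  0x8AAA + 0x390B = 0x0C3B5
  0xC3B5 + 0xC558 = 0x1890D → wrap carry → 0x890E
  0x890E + 0x33C0 = 0x0BCCE
  0xBCCE + 0xF945 = 0x1B613 → wrap carry → 0xB614
One's-complement sum = 0xB614.
Checksum = ~0xB614 & 0xFFFF = 0x49EB.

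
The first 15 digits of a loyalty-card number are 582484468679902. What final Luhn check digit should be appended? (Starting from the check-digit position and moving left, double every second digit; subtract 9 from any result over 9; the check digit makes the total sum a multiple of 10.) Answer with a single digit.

Partial digits right→left: 2 0 9 9 7 6 8 6 4 4 8 4 2 8 5
Double every second digit counting from the check-digit position (so the 1st, 3rd, 5th, ... of the partial from the right).
  doubled (with −9 where >9): 4 9 5 7 8 7 4 1 → sum 45
  kept as-is: 0 9 6 6 4 4 8 → sum 37
Total = 45 + 37 = 82.
Check digit = (10 − (82 mod 10)) mod 10 = 8.

8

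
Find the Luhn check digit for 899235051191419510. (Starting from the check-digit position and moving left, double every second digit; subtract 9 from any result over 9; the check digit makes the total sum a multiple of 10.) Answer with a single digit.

4

Partial digits right→left: 0 1 5 9 1 4 1 9 1 1 5 0 5 3 2 9 9 8
Double every second digit counting from the check-digit position (so the 1st, 3rd, 5th, ... of the partial from the right).
  doubled (with −9 where >9): 0 1 2 2 2 1 1 4 9 → sum 22
  kept as-is: 1 9 4 9 1 0 3 9 8 → sum 44
Total = 22 + 44 = 66.
Check digit = (10 − (66 mod 10)) mod 10 = 4.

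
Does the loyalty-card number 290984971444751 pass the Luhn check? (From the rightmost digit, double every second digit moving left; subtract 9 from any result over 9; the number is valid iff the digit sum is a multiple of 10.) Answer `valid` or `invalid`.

valid

From the right, keep odd positions and double even positions (subtract 9 from any doubled value over 9):
  doubled (positions 2,4,...): 1 8 8 5 8 9 9 → sum 48
  kept (positions 1,3,...): 1 7 4 1 9 8 0 2 → sum 32
Total = 80.
80 mod 10 = 0, so the number is valid.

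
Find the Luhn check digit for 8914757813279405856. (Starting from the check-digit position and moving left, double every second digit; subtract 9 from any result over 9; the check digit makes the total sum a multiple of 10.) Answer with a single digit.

6

Partial digits right→left: 6 5 8 5 0 4 9 7 2 3 1 8 7 5 7 4 1 9 8
Double every second digit counting from the check-digit position (so the 1st, 3rd, 5th, ... of the partial from the right).
  doubled (with −9 where >9): 3 7 0 9 4 2 5 5 2 7 → sum 44
  kept as-is: 5 5 4 7 3 8 5 4 9 → sum 50
Total = 44 + 50 = 94.
Check digit = (10 − (94 mod 10)) mod 10 = 6.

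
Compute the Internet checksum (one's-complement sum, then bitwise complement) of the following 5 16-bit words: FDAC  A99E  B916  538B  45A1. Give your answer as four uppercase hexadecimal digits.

One's-complement addition (fold any carry out of bit 15 back into bit 0):
  0xFDAC + 0xA99E = 0x1A74A → wrap carry → 0xA74B
  0xA74B + 0xB916 = 0x16061 → wrap carry → 0x6062
  0x6062 + 0x538B = 0x0B3ED
  0xB3ED + 0x45A1 = 0x0F98E
One's-complement sum = 0xF98E.
Checksum = ~0xF98E & 0xFFFF = 0x0671.

0671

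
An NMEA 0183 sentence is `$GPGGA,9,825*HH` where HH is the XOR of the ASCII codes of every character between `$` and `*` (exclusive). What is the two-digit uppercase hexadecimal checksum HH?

50

XOR the ASCII codes of the payload characters:
  'G' = 0x47 → acc = 0x47
  'P' = 0x50 → acc = 0x17
  'G' = 0x47 → acc = 0x50
  'G' = 0x47 → acc = 0x17
  'A' = 0x41 → acc = 0x56
  ',' = 0x2C → acc = 0x7A
  '9' = 0x39 → acc = 0x43
  ',' = 0x2C → acc = 0x6F
  '8' = 0x38 → acc = 0x57
  '2' = 0x32 → acc = 0x65
  '5' = 0x35 → acc = 0x50
Checksum = 0x50.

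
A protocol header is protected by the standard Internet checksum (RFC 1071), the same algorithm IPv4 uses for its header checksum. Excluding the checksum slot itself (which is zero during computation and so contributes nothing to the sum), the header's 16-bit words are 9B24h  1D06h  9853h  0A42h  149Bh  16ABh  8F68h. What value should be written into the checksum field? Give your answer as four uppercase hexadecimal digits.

EA90

One's-complement addition (fold any carry out of bit 15 back into bit 0):
  0x9B24 + 0x1D06 = 0x0B82A
  0xB82A + 0x9853 = 0x1507D → wrap carry → 0x507E
  0x507E + 0x0A42 = 0x05AC0
  0x5AC0 + 0x149B = 0x06F5B
  0x6F5B + 0x16AB = 0x08606
  0x8606 + 0x8F68 = 0x1156E → wrap carry → 0x156F
One's-complement sum = 0x156F.
Checksum = ~0x156F & 0xFFFF = 0xEA90.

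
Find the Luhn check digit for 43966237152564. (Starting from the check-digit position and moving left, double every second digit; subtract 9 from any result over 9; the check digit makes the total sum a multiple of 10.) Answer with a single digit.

Partial digits right→left: 4 6 5 2 5 1 7 3 2 6 6 9 3 4
Double every second digit counting from the check-digit position (so the 1st, 3rd, 5th, ... of the partial from the right).
  doubled (with −9 where >9): 8 1 1 5 4 3 6 → sum 28
  kept as-is: 6 2 1 3 6 9 4 → sum 31
Total = 28 + 31 = 59.
Check digit = (10 − (59 mod 10)) mod 10 = 1.

1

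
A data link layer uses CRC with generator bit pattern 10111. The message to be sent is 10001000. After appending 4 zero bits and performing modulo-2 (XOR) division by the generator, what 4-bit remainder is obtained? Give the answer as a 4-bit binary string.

0110

Append 4 zeros: 100010000000. Divide by 10111 (XOR where the leading bit is 1):
  pos 0: 10001 XOR 10111 = 00110
  pos 2: 11000 XOR 10111 = 01111
  pos 3: 11110 XOR 10111 = 01001
  pos 4: 10010 XOR 10111 = 00101
  pos 6: 10100 XOR 10111 = 00011
Remainder (last 4 bits) = 0110. This is the CRC / FCS.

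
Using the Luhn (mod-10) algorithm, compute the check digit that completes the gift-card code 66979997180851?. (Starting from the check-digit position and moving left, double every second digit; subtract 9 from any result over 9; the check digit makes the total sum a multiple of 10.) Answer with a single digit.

3

Partial digits right→left: 1 5 8 0 8 1 7 9 9 9 7 9 6 6
Double every second digit counting from the check-digit position (so the 1st, 3rd, 5th, ... of the partial from the right).
  doubled (with −9 where >9): 2 7 7 5 9 5 3 → sum 38
  kept as-is: 5 0 1 9 9 9 6 → sum 39
Total = 38 + 39 = 77.
Check digit = (10 − (77 mod 10)) mod 10 = 3.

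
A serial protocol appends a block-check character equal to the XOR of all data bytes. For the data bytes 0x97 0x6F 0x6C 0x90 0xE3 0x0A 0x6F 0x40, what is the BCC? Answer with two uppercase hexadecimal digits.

XOR the bytes together:
  start with 0x97
  0x97 ⊕ 0x6F = 0xF8
  0xF8 ⊕ 0x6C = 0x94
  0x94 ⊕ 0x90 = 0x04
  0x04 ⊕ 0xE3 = 0xE7
  0xE7 ⊕ 0x0A = 0xED
  0xED ⊕ 0x6F = 0x82
  0x82 ⊕ 0x40 = 0xC2

C2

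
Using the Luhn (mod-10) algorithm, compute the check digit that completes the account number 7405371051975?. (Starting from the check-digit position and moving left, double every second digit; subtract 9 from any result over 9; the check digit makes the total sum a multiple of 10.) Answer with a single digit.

Partial digits right→left: 5 7 9 1 5 0 1 7 3 5 0 4 7
Double every second digit counting from the check-digit position (so the 1st, 3rd, 5th, ... of the partial from the right).
  doubled (with −9 where >9): 1 9 1 2 6 0 5 → sum 24
  kept as-is: 7 1 0 7 5 4 → sum 24
Total = 24 + 24 = 48.
Check digit = (10 − (48 mod 10)) mod 10 = 2.

2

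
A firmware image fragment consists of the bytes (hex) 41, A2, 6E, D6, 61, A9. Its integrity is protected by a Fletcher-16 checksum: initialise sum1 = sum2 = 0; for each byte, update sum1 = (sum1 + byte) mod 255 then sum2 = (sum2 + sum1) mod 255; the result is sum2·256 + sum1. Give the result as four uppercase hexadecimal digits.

5F34

Running sums (mod 255):
  after byte 0 (41): sum1=65, sum2=65
  after byte 1 (A2): sum1=227, sum2=37
  after byte 2 (6E): sum1=82, sum2=119
  after byte 3 (D6): sum1=41, sum2=160
  after byte 4 (61): sum1=138, sum2=43
  after byte 5 (A9): sum1=52, sum2=95
Checksum = sum2·256 + sum1 = 95·256 + 52 = 24372 = 0x5F34.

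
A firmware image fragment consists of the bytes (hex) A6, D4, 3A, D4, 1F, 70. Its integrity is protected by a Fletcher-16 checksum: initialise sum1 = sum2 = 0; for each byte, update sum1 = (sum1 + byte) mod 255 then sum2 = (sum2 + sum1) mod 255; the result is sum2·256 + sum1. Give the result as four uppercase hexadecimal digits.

261A

Running sums (mod 255):
  after byte 0 (A6): sum1=166, sum2=166
  after byte 1 (D4): sum1=123, sum2=34
  after byte 2 (3A): sum1=181, sum2=215
  after byte 3 (D4): sum1=138, sum2=98
  after byte 4 (1F): sum1=169, sum2=12
  after byte 5 (70): sum1=26, sum2=38
Checksum = sum2·256 + sum1 = 38·256 + 26 = 9754 = 0x261A.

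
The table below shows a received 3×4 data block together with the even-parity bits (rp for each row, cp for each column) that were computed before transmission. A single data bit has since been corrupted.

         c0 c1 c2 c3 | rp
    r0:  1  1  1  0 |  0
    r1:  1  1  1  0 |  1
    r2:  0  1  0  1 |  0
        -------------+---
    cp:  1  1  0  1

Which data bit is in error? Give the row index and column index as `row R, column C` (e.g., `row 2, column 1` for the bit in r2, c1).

Recompute each row's even parity and compare to rp:
  r0: data parity 1, sent rp 0 → mismatch
  r1: data parity 1, sent rp 1 → ok
  r2: data parity 0, sent rp 0 → ok
Recompute each column's even parity and compare to cp:
  c0: data parity 0, sent cp 1 → mismatch
  c1: data parity 1, sent cp 1 → ok
  c2: data parity 0, sent cp 0 → ok
  c3: data parity 1, sent cp 1 → ok
Exactly one row (r0) and one column (c0) fail → the flipped bit is at their intersection.

row 0, column 0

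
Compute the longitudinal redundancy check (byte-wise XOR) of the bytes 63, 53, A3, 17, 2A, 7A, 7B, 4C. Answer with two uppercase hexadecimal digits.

E3

XOR the bytes together:
  start with 0x63
  0x63 ⊕ 0x53 = 0x30
  0x30 ⊕ 0xA3 = 0x93
  0x93 ⊕ 0x17 = 0x84
  0x84 ⊕ 0x2A = 0xAE
  0xAE ⊕ 0x7A = 0xD4
  0xD4 ⊕ 0x7B = 0xAF
  0xAF ⊕ 0x4C = 0xE3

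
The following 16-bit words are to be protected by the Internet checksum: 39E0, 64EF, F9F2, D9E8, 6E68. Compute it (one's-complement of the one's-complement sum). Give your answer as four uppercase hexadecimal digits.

1EEC

One's-complement addition (fold any carry out of bit 15 back into bit 0):
  0x39E0 + 0x64EF = 0x09ECF
  0x9ECF + 0xF9F2 = 0x198C1 → wrap carry → 0x98C2
  0x98C2 + 0xD9E8 = 0x172AA → wrap carry → 0x72AB
  0x72AB + 0x6E68 = 0x0E113
One's-complement sum = 0xE113.
Checksum = ~0xE113 & 0xFFFF = 0x1EEC.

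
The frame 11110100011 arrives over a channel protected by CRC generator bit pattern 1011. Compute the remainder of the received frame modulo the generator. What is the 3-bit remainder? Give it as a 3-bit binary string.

000

Modulo-2 division of 11110100011 by 1011:
  pos 0: 1111 XOR 1011 = 0100
  pos 1: 1000 XOR 1011 = 0011
  pos 3: 1110 XOR 1011 = 0101
  pos 4: 1010 XOR 1011 = 0001
  pos 7: 1011 XOR 1011 = 0000
Remainder = 000 (zero — the frame passes the CRC check).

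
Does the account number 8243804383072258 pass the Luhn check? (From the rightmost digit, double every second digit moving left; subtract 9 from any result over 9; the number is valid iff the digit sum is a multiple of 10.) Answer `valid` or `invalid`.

From the right, keep odd positions and double even positions (subtract 9 from any doubled value over 9):
  doubled (positions 2,4,...): 1 4 0 7 8 7 8 7 → sum 42
  kept (positions 1,3,...): 8 2 7 3 3 0 3 2 → sum 28
Total = 70.
70 mod 10 = 0, so the number is valid.

valid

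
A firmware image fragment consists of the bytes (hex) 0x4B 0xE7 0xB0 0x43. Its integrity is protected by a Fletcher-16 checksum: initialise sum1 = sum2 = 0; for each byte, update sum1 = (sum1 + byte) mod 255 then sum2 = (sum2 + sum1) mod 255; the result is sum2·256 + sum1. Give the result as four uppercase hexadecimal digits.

8927

Running sums (mod 255):
  after byte 0 (0x4B): sum1=75, sum2=75
  after byte 1 (0xE7): sum1=51, sum2=126
  after byte 2 (0xB0): sum1=227, sum2=98
  after byte 3 (0x43): sum1=39, sum2=137
Checksum = sum2·256 + sum1 = 137·256 + 39 = 35111 = 0x8927.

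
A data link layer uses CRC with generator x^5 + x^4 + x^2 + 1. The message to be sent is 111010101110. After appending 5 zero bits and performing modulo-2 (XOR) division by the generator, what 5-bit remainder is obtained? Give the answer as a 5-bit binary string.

Append 5 zeros: 11101010111000000. Divide by 110101 (XOR where the leading bit is 1):
  pos 0: 111010 XOR 110101 = 001111
  pos 2: 111110 XOR 110101 = 001011
  pos 4: 101111 XOR 110101 = 011010
  pos 5: 110101 XOR 110101 = 000000
Remainder (last 5 bits) = 00000. This is the CRC / FCS.

00000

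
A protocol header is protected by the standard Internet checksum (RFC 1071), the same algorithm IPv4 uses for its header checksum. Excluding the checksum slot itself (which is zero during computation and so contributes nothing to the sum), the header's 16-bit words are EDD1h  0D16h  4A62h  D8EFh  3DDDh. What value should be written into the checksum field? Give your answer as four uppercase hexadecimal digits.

A3E8

One's-complement addition (fold any carry out of bit 15 back into bit 0):
  0xEDD1 + 0x0D16 = 0x0FAE7
  0xFAE7 + 0x4A62 = 0x14549 → wrap carry → 0x454A
  0x454A + 0xD8EF = 0x11E39 → wrap carry → 0x1E3A
  0x1E3A + 0x3DDD = 0x05C17
One's-complement sum = 0x5C17.
Checksum = ~0x5C17 & 0xFFFF = 0xA3E8.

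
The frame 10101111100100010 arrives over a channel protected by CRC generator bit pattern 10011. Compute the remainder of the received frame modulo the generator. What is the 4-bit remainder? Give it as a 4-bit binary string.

0110

Modulo-2 division of 10101111100100010 by 10011:
  pos 0: 10101 XOR 10011 = 00110
  pos 2: 11011 XOR 10011 = 01000
  pos 3: 10001 XOR 10011 = 00010
  pos 6: 10100 XOR 10011 = 00111
  pos 8: 11110 XOR 10011 = 01101
  pos 9: 11010 XOR 10011 = 01001
  pos 10: 10010 XOR 10011 = 00001
Remainder = 0110 (nonzero — an error is detected).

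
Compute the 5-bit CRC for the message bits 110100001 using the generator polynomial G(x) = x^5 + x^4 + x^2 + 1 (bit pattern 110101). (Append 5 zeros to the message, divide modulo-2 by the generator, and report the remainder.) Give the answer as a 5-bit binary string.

00011

Append 5 zeros: 11010000100000. Divide by 110101 (XOR where the leading bit is 1):
  pos 0: 110100 XOR 110101 = 000001
  pos 5: 100100 XOR 110101 = 010001
  pos 6: 100010 XOR 110101 = 010111
  pos 7: 101110 XOR 110101 = 011011
  pos 8: 110110 XOR 110101 = 000011
Remainder (last 5 bits) = 00011. This is the CRC / FCS.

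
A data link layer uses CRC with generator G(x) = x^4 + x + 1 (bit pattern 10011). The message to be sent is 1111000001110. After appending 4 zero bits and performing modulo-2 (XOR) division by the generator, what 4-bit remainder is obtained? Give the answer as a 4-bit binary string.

0110

Append 4 zeros: 11110000011100000. Divide by 10011 (XOR where the leading bit is 1):
  pos 0: 11110 XOR 10011 = 01101
  pos 1: 11010 XOR 10011 = 01001
  pos 2: 10010 XOR 10011 = 00001
  pos 6: 10011 XOR 10011 = 00000
  pos 11: 10000 XOR 10011 = 00011
Remainder (last 4 bits) = 0110. This is the CRC / FCS.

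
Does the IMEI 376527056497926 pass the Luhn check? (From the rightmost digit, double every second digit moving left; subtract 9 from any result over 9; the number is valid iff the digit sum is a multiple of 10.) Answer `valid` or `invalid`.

valid

From the right, keep odd positions and double even positions (subtract 9 from any doubled value over 9):
  doubled (positions 2,4,...): 4 5 8 1 5 1 5 → sum 29
  kept (positions 1,3,...): 6 9 9 6 0 2 6 3 → sum 41
Total = 70.
70 mod 10 = 0, so the number is valid.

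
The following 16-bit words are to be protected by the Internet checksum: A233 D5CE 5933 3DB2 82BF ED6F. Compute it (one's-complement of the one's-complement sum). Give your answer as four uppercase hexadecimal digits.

One's-complement addition (fold any carry out of bit 15 back into bit 0):
  0xA233 + 0xD5CE = 0x17801 → wrap carry → 0x7802
  0x7802 + 0x5933 = 0x0D135
  0xD135 + 0x3DB2 = 0x10EE7 → wrap carry → 0x0EE8
  0x0EE8 + 0x82BF = 0x091A7
  0x91A7 + 0xED6F = 0x17F16 → wrap carry → 0x7F17
One's-complement sum = 0x7F17.
Checksum = ~0x7F17 & 0xFFFF = 0x80E8.

80E8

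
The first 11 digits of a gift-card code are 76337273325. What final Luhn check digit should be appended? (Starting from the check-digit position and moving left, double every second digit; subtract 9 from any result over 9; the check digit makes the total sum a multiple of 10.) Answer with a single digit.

6

Partial digits right→left: 5 2 3 3 7 2 7 3 3 6 7
Double every second digit counting from the check-digit position (so the 1st, 3rd, 5th, ... of the partial from the right).
  doubled (with −9 where >9): 1 6 5 5 6 5 → sum 28
  kept as-is: 2 3 2 3 6 → sum 16
Total = 28 + 16 = 44.
Check digit = (10 − (44 mod 10)) mod 10 = 6.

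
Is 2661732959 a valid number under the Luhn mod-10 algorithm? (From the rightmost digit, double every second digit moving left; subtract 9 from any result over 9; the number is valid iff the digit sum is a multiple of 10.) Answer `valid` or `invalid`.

From the right, keep odd positions and double even positions (subtract 9 from any doubled value over 9):
  doubled (positions 2,4,...): 1 4 5 3 4 → sum 17
  kept (positions 1,3,...): 9 9 3 1 6 → sum 28
Total = 45.
45 mod 10 = 5, so the number is invalid.

invalid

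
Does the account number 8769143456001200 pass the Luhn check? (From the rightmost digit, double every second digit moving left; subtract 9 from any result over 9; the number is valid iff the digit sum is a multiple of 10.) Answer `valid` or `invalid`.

invalid

From the right, keep odd positions and double even positions (subtract 9 from any doubled value over 9):
  doubled (positions 2,4,...): 0 2 0 1 6 2 3 7 → sum 21
  kept (positions 1,3,...): 0 2 0 6 4 4 9 7 → sum 32
Total = 53.
53 mod 10 = 3, so the number is invalid.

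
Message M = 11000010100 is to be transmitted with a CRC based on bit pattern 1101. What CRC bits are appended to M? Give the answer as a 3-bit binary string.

Append 3 zeros: 11000010100000. Divide by 1101 (XOR where the leading bit is 1):
  pos 0: 1100 XOR 1101 = 0001
  pos 3: 1001 XOR 1101 = 0100
  pos 4: 1000 XOR 1101 = 0101
  pos 5: 1011 XOR 1101 = 0110
  pos 6: 1100 XOR 1101 = 0001
  pos 9: 1000 XOR 1101 = 0101
  pos 10: 1010 XOR 1101 = 0111
Remainder (last 3 bits) = 111. This is the CRC / FCS.

111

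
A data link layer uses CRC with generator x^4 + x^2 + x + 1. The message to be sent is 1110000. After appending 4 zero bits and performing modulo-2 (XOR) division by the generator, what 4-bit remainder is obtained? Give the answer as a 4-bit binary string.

Append 4 zeros: 11100000000. Divide by 10111 (XOR where the leading bit is 1):
  pos 0: 11100 XOR 10111 = 01011
  pos 1: 10110 XOR 10111 = 00001
  pos 5: 10000 XOR 10111 = 00111
Remainder (last 4 bits) = 1110. This is the CRC / FCS.

1110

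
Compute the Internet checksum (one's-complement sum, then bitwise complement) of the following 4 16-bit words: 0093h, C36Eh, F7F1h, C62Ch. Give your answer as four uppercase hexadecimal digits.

7DDF

One's-complement addition (fold any carry out of bit 15 back into bit 0):
  0x0093 + 0xC36E = 0x0C401
  0xC401 + 0xF7F1 = 0x1BBF2 → wrap carry → 0xBBF3
  0xBBF3 + 0xC62C = 0x1821F → wrap carry → 0x8220
One's-complement sum = 0x8220.
Checksum = ~0x8220 & 0xFFFF = 0x7DDF.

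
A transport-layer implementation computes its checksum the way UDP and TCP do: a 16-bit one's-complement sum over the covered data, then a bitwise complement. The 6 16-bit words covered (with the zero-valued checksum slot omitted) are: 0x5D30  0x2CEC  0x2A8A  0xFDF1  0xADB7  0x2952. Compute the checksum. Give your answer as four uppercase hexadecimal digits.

765D

One's-complement addition (fold any carry out of bit 15 back into bit 0):
  0x5D30 + 0x2CEC = 0x08A1C
  0x8A1C + 0x2A8A = 0x0B4A6
  0xB4A6 + 0xFDF1 = 0x1B297 → wrap carry → 0xB298
  0xB298 + 0xADB7 = 0x1604F → wrap carry → 0x6050
  0x6050 + 0x2952 = 0x089A2
One's-complement sum = 0x89A2.
Checksum = ~0x89A2 & 0xFFFF = 0x765D.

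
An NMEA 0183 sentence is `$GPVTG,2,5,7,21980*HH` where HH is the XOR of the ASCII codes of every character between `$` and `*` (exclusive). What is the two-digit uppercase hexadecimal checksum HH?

XOR the ASCII codes of the payload characters:
  'G' = 0x47 → acc = 0x47
  'P' = 0x50 → acc = 0x17
  'V' = 0x56 → acc = 0x41
  'T' = 0x54 → acc = 0x15
  'G' = 0x47 → acc = 0x52
  ',' = 0x2C → acc = 0x7E
  '2' = 0x32 → acc = 0x4C
  ',' = 0x2C → acc = 0x60
  '5' = 0x35 → acc = 0x55
  ',' = 0x2C → acc = 0x79
  '7' = 0x37 → acc = 0x4E
  ',' = 0x2C → acc = 0x62
  '2' = 0x32 → acc = 0x50
  '1' = 0x31 → acc = 0x61
  '9' = 0x39 → acc = 0x58
  '8' = 0x38 → acc = 0x60
  '0' = 0x30 → acc = 0x50
Checksum = 0x50.

50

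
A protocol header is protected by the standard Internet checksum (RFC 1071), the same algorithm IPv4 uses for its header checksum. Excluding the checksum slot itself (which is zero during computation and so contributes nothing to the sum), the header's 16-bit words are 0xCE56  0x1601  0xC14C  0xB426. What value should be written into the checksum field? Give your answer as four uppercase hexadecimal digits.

One's-complement addition (fold any carry out of bit 15 back into bit 0):
  0xCE56 + 0x1601 = 0x0E457
  0xE457 + 0xC14C = 0x1A5A3 → wrap carry → 0xA5A4
  0xA5A4 + 0xB426 = 0x159CA → wrap carry → 0x59CB
One's-complement sum = 0x59CB.
Checksum = ~0x59CB & 0xFFFF = 0xA634.

A634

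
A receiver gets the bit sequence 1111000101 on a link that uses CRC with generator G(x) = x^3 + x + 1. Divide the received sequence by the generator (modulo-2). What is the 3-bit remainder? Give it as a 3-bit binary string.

Modulo-2 division of 1111000101 by 1011:
  pos 0: 1111 XOR 1011 = 0100
  pos 1: 1000 XOR 1011 = 0011
  pos 3: 1100 XOR 1011 = 0111
  pos 4: 1111 XOR 1011 = 0100
  pos 5: 1000 XOR 1011 = 0011
Remainder = 111 (nonzero — an error is detected).

111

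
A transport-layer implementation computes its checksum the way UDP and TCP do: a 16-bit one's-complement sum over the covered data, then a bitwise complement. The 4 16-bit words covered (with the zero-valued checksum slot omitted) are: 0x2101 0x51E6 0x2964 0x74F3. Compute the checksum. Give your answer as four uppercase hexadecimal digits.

One's-complement addition (fold any carry out of bit 15 back into bit 0):
  0x2101 + 0x51E6 = 0x072E7
  0x72E7 + 0x2964 = 0x09C4B
  0x9C4B + 0x74F3 = 0x1113E → wrap carry → 0x113F
One's-complement sum = 0x113F.
Checksum = ~0x113F & 0xFFFF = 0xEEC0.

EEC0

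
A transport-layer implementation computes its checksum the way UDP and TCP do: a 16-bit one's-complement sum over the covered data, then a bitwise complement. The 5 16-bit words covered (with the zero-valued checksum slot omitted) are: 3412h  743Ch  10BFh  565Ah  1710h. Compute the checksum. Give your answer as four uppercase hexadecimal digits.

One's-complement addition (fold any carry out of bit 15 back into bit 0):
  0x3412 + 0x743C = 0x0A84E
  0xA84E + 0x10BF = 0x0B90D
  0xB90D + 0x565A = 0x10F67 → wrap carry → 0x0F68
  0x0F68 + 0x1710 = 0x02678
One's-complement sum = 0x2678.
Checksum = ~0x2678 & 0xFFFF = 0xD987.

D987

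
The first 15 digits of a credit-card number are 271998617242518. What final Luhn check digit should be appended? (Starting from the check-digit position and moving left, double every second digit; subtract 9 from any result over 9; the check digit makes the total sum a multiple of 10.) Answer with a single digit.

Partial digits right→left: 8 1 5 2 4 2 7 1 6 8 9 9 1 7 2
Double every second digit counting from the check-digit position (so the 1st, 3rd, 5th, ... of the partial from the right).
  doubled (with −9 where >9): 7 1 8 5 3 9 2 4 → sum 39
  kept as-is: 1 2 2 1 8 9 7 → sum 30
Total = 39 + 30 = 69.
Check digit = (10 − (69 mod 10)) mod 10 = 1.

1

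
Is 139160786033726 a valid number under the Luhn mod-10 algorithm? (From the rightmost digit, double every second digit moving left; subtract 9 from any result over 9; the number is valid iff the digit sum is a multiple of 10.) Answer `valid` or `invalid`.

valid

From the right, keep odd positions and double even positions (subtract 9 from any doubled value over 9):
  doubled (positions 2,4,...): 4 6 0 7 0 2 6 → sum 25
  kept (positions 1,3,...): 6 7 3 6 7 6 9 1 → sum 45
Total = 70.
70 mod 10 = 0, so the number is valid.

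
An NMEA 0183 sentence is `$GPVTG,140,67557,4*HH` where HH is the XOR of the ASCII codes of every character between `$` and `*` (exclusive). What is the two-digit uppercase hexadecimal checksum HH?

XOR the ASCII codes of the payload characters:
  'G' = 0x47 → acc = 0x47
  'P' = 0x50 → acc = 0x17
  'V' = 0x56 → acc = 0x41
  'T' = 0x54 → acc = 0x15
  'G' = 0x47 → acc = 0x52
  ',' = 0x2C → acc = 0x7E
  '1' = 0x31 → acc = 0x4F
  '4' = 0x34 → acc = 0x7B
  '0' = 0x30 → acc = 0x4B
  ',' = 0x2C → acc = 0x67
  '6' = 0x36 → acc = 0x51
  '7' = 0x37 → acc = 0x66
  '5' = 0x35 → acc = 0x53
  '5' = 0x35 → acc = 0x66
  '7' = 0x37 → acc = 0x51
  ',' = 0x2C → acc = 0x7D
  '4' = 0x34 → acc = 0x49
Checksum = 0x49.

49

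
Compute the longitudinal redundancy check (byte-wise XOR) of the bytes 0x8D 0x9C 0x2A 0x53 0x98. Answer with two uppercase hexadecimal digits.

XOR the bytes together:
  start with 0x8D
  0x8D ⊕ 0x9C = 0x11
  0x11 ⊕ 0x2A = 0x3B
  0x3B ⊕ 0x53 = 0x68
  0x68 ⊕ 0x98 = 0xF0

F0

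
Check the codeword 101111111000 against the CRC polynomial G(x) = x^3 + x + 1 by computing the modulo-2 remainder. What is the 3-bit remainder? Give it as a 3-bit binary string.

Modulo-2 division of 101111111000 by 1011:
  pos 0: 1011 XOR 1011 = 0000
  pos 4: 1111 XOR 1011 = 0100
  pos 5: 1001 XOR 1011 = 0010
  pos 7: 1000 XOR 1011 = 0011
Remainder = 110 (nonzero — an error is detected).

110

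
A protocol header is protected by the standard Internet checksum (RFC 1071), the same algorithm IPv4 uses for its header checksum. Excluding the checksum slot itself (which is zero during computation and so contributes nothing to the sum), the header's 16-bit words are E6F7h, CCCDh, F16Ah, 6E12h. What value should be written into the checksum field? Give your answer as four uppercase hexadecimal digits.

ECBC

One's-complement addition (fold any carry out of bit 15 back into bit 0):
  0xE6F7 + 0xCCCD = 0x1B3C4 → wrap carry → 0xB3C5
  0xB3C5 + 0xF16A = 0x1A52F → wrap carry → 0xA530
  0xA530 + 0x6E12 = 0x11342 → wrap carry → 0x1343
One's-complement sum = 0x1343.
Checksum = ~0x1343 & 0xFFFF = 0xECBC.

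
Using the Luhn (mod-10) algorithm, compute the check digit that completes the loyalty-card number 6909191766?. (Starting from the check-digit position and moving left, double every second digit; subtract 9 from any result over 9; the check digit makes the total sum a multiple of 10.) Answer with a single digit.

Partial digits right→left: 6 6 7 1 9 1 9 0 9 6
Double every second digit counting from the check-digit position (so the 1st, 3rd, 5th, ... of the partial from the right).
  doubled (with −9 where >9): 3 5 9 9 9 → sum 35
  kept as-is: 6 1 1 0 6 → sum 14
Total = 35 + 14 = 49.
Check digit = (10 − (49 mod 10)) mod 10 = 1.

1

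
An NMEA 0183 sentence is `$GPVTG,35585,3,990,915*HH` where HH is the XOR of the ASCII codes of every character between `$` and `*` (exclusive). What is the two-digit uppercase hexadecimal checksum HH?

XOR the ASCII codes of the payload characters:
  'G' = 0x47 → acc = 0x47
  'P' = 0x50 → acc = 0x17
  'V' = 0x56 → acc = 0x41
  'T' = 0x54 → acc = 0x15
  'G' = 0x47 → acc = 0x52
  ',' = 0x2C → acc = 0x7E
  '3' = 0x33 → acc = 0x4D
  '5' = 0x35 → acc = 0x78
  '5' = 0x35 → acc = 0x4D
  '8' = 0x38 → acc = 0x75
  '5' = 0x35 → acc = 0x40
  ',' = 0x2C → acc = 0x6C
  '3' = 0x33 → acc = 0x5F
  ',' = 0x2C → acc = 0x73
  '9' = 0x39 → acc = 0x4A
  '9' = 0x39 → acc = 0x73
  '0' = 0x30 → acc = 0x43
  ',' = 0x2C → acc = 0x6F
  '9' = 0x39 → acc = 0x56
  '1' = 0x31 → acc = 0x67
  '5' = 0x35 → acc = 0x52
Checksum = 0x52.

52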